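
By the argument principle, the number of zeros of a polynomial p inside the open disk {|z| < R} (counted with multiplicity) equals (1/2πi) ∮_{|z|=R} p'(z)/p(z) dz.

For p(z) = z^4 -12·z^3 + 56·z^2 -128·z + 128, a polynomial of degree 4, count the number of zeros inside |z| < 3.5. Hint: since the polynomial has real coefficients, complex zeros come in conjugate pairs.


The zeros of p are: (2 + 2i), (2 - 2i), 4, 4.
Their magnitudes are: 2.828, 2.828, 4, 4.
Zeros with |z| < R = 3.5: (2 + 2i), (2 - 2i).
Count = 2.
By the argument principle, (1/2πi) ∮_{|z|=R} p'(z)/p(z) dz equals exactly this count.

Number of zeros inside |z| < 3.5: 2.


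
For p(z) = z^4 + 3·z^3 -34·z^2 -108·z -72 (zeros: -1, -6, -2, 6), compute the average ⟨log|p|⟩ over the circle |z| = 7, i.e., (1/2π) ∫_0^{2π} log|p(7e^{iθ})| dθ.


Zeros: -6, -2, -1, 6; r = 7.
Inside |z| < r: -6, -2, -1, 6. Outside (|z| ≥ r): ∅.
p(0) = -72, so log|p(0)| = log(72) = 4.2767.
Apply Jensen: I(r) = log|p(0)| + Σ_k log(r/|z_k|), summed over zeros inside |z| < r.
  log(r/|z_k|) for z_k = -1: log(7/1) = 1.9459
  log(r/|z_k|) for z_k = -6: log(7/6) = 0.1542
  log(r/|z_k|) for z_k = -2: log(7/2) = 1.2528
  log(r/|z_k|) for z_k = 6: log(7/6) = 0.1542
Sum over inside zeros: 3.5070.
I(r) = log|p(0)| + (inside sum) = 4.2767 + 3.5070 = 7.7836.
Closed form (all zeros inside, monic): I(r) = n·log(r) = 4·log(7) = 7.7836. ✓

I(r) ≈ 7.7836.


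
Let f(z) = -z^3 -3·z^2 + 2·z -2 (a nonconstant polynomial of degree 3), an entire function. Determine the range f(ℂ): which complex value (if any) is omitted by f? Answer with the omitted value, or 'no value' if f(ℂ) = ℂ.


Little Picard bounds the complement of f(ℂ) to at most one point.
For every w ∈ ℂ, the equation p(z) − w = 0 is a nonconstant polynomial in z and hence has at least one root by the fundamental theorem of algebra. So p is surjective onto ℂ, omitting no value.

Omitted value: no value.


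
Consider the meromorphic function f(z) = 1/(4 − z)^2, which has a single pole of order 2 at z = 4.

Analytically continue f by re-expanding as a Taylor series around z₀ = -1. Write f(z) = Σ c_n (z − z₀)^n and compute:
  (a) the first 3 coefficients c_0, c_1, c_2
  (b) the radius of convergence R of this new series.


Let w = z − z₀, so z = z₀ + w.
Then 4 − z = 4 − (z₀ + w) = (4 − z₀) − w = 5 − w.
f(z) = 1/(5 − w)^2 = (1/(5)^2) · (1 − w/(5))^{−2}.
By the binomial series (1−u)^{−2} = Σ_{n≥0} C(n+1, 1) u^n for |u|<1, with u = w/(5):
  c_n = C(n+1, 1) / (5)^(n+2).
  c_0 = 1/(5)^2 = 1/25.
  c_1 = 2/(5)^3 = 2/125.
  c_2 = 3/(5)^4 = 3/625.
The series is valid for |w/d| < 1, i.e. |z − z₀| < |d|.
Radius of convergence: R = |4 − z₀| = |5| = 5 (distance from z₀ to the singularity z = 4).

c_0 = 1/25, c_1 = 2/125, c_2 = 3/625; R = 5.


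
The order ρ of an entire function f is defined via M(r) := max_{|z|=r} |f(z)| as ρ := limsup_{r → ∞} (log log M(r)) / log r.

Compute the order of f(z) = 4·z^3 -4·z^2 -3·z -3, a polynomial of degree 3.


|f(z)| ≤ Σ|c_k|·r^k = O(r^3) as r → ∞. Polynomial growth is O(e^{r^ε}) for every ε > 0 (since r^3/e^{r^ε} → 0), so ρ ≤ ε for all ε > 0, i.e. ρ = 0. Every nonconstant polynomial has order 0.
Therefore ρ = 0.

Order ρ = 0.


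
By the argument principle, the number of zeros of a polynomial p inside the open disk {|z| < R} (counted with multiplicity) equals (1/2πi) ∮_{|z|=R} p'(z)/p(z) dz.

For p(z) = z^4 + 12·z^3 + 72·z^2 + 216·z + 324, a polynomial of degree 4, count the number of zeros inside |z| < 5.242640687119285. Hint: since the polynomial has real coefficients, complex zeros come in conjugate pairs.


The zeros of p are: (-3 + 3i), (-3 - 3i), (-3 + 3i), (-3 - 3i).
Their magnitudes are: 4.243, 4.243, 4.243, 4.243.
Zeros with |z| < R = 5.242640687119285: (-3 + 3i), (-3 - 3i), (-3 + 3i), (-3 - 3i).
Count = 4.
By the argument principle, (1/2πi) ∮_{|z|=R} p'(z)/p(z) dz equals exactly this count.

Number of zeros inside |z| < 5.242640687119285: 4.


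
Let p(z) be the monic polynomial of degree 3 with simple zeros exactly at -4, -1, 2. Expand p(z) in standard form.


The polynomial is p(z) = ∏_{α ∈ S} (z − α), where S = {-4, -1, 2}.
Expanding the product yields: p(z) = z^3 + 3·z^2 -6·z -8.
The resulting polynomial has degree 3 and real coefficients as required.

p(z) = z^3 + 3·z^2 -6·z -8.


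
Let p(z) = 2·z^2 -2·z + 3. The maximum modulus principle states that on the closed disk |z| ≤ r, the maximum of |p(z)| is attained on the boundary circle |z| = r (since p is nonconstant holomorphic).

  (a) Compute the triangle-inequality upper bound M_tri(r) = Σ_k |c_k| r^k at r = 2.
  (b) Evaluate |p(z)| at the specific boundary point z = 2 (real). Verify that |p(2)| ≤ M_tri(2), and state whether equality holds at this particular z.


Coefficients: c_0 = 3, c_1 = -2, c_2 = 2. Radius r = 2.
Part (a). Triangle bound: M_tri(r) = Σ_k |c_k| r^k
  = |3|·2^0 + |-2|·2^1 + |2|·2^2
  = 3 + 4 + 8 = 15.
This bounds M(r) := max_{|z|=r} |p(z)| from above; equality holds iff all terms c_k z^k can be made to align in phase at a single z on |z|=r.
Part (b). At z = 2 (real, on the circle |z| = r):
  p(2) = (3)·2^0 + (-2)·2^1 + (2)·2^2 = 7.
  |p(2)| = 7.
Check: |p(2)| = 7 ≤ 15 = M_tri(2). ✓ Equality does not hold at z = 2 (the coefficients have mixed signs, so the terms do not all align in phase there).

M_tri(2) = 15; |p(2)| = 7; equality at z=2: no.


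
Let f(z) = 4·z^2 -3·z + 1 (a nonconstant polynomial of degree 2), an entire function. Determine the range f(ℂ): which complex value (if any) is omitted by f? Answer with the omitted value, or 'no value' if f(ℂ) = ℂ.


Little Picard bounds the complement of f(ℂ) to at most one point.
For every w ∈ ℂ, the equation p(z) − w = 0 is a nonconstant polynomial in z and hence has at least one root by the fundamental theorem of algebra. So p is surjective onto ℂ, omitting no value.

Omitted value: no value.


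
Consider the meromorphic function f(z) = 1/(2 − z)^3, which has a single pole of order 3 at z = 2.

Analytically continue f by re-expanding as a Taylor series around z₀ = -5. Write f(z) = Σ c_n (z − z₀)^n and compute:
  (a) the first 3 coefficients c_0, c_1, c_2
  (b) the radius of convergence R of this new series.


Let w = z − z₀, so z = z₀ + w.
Then 2 − z = 2 − (z₀ + w) = (2 − z₀) − w = 7 − w.
f(z) = 1/(7 − w)^3 = (1/(7)^3) · (1 − w/(7))^{−3}.
By the binomial series (1−u)^{−3} = Σ_{n≥0} C(n+2, 2) u^n for |u|<1, with u = w/(7):
  c_n = C(n+2, 2) / (7)^(n+3).
  c_0 = 1/(7)^3 = 1/343.
  c_1 = 3/(7)^4 = 3/2401.
  c_2 = 6/(7)^5 = 6/16807.
The series is valid for |w/d| < 1, i.e. |z − z₀| < |d|.
Radius of convergence: R = |2 − z₀| = |7| = 7 (distance from z₀ to the singularity z = 2).

c_0 = 1/343, c_1 = 3/2401, c_2 = 6/16807; R = 7.


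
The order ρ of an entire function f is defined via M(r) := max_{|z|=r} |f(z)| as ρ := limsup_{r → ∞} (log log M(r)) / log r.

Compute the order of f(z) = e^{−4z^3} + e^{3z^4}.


Each summand is entire of order 3 and 4 respectively (as in the single-exponential case). The order of a sum is at most the max of the orders, so ρ ≤ 4. For the lower bound: on |z|=r choose arg z so that 3z^4 is real positive; then |e^{3z^4}| = e^{3r^4} while |e^{-4z^3}| ≤ e^{4r^3} = o(e^{3r^4}). So |f| ≥ e^{3r^4}(1 − o(1)) and ρ ≥ 4. Hence ρ = max(3, 4) = 4.
Therefore ρ = 4.

Order ρ = 4.


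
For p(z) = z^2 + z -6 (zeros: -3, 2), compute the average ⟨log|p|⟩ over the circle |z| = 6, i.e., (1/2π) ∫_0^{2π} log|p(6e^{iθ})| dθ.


Zeros: -3, 2; r = 6.
Inside |z| < r: -3, 2. Outside (|z| ≥ r): ∅.
p(0) = -6, so log|p(0)| = log(6) = 1.7918.
Apply Jensen: I(r) = log|p(0)| + Σ_k log(r/|z_k|), summed over zeros inside |z| < r.
  log(r/|z_k|) for z_k = -3: log(6/3) = 0.6931
  log(r/|z_k|) for z_k = 2: log(6/2) = 1.0986
Sum over inside zeros: 1.7918.
I(r) = log|p(0)| + (inside sum) = 1.7918 + 1.7918 = 3.5835.
Closed form (all zeros inside, monic): I(r) = n·log(r) = 2·log(6) = 3.5835. ✓

I(r) ≈ 3.5835.


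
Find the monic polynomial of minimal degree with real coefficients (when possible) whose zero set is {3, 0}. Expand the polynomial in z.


The polynomial is p(z) = ∏_{α ∈ S} (z − α), where S = {3, 0}.
Expanding the product yields: p(z) = z^2 -3·z.
The resulting polynomial has degree 2 and real coefficients as required.

p(z) = z^2 -3·z.


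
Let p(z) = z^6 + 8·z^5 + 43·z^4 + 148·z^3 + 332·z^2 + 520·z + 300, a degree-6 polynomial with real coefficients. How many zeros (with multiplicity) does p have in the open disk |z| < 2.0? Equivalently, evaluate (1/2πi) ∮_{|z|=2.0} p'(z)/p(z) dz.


The zeros of p are: (-1 + 3i), (-1 - 3i), -1, (-1 + 3i), (-1 - 3i), -3.
Their magnitudes are: 3.162, 3.162, 1, 3.162, 3.162, 3.
Zeros with |z| < R = 2.0: -1.
Count = 1.
By the argument principle, (1/2πi) ∮_{|z|=R} p'(z)/p(z) dz equals exactly this count.

Number of zeros inside |z| < 2.0: 1.


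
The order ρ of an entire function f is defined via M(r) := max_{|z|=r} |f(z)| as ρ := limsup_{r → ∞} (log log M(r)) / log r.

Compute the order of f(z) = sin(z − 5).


sin(w) is a linear combination of e^{iw} and e^{−iw} (or e^w, e^{−w} in the hyperbolic case), so |sin(w)| ≤ e^{|w|}. With w = z − 5, |w| ≤ 1|z| + 5 = 1r + 5 on |z| = r, giving M(r) ≤ e^{1r + 5}, so ρ ≤ 1. On a suitable ray (z = it for sin/cos; z = t for sinh/cosh, t real → ∞), |sin(z − 5)| grows like e^{1|t|}/2, so ρ ≥ 1. Hence ρ = 1.
Therefore ρ = 1.

Order ρ = 1.


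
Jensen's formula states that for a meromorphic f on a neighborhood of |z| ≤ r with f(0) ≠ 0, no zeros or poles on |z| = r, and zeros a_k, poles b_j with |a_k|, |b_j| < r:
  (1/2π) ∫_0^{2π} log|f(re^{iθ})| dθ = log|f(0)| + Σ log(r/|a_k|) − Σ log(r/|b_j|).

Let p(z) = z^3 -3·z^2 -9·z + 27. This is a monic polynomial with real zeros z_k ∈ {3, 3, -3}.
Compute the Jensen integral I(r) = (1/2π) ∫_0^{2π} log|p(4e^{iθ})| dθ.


Zeros: -3, 3, 3; r = 4.
Inside |z| < r: -3, 3, 3. Outside (|z| ≥ r): ∅.
p(0) = 27, so log|p(0)| = log(27) = 3.2958.
Apply Jensen: I(r) = log|p(0)| + Σ_k log(r/|z_k|), summed over zeros inside |z| < r.
  log(r/|z_k|) for z_k = 3: log(4/3) = 0.2877
  log(r/|z_k|) for z_k = 3: log(4/3) = 0.2877
  log(r/|z_k|) for z_k = -3: log(4/3) = 0.2877
Sum over inside zeros: 0.8630.
I(r) = log|p(0)| + (inside sum) = 3.2958 + 0.8630 = 4.1589.
Closed form (all zeros inside, monic): I(r) = n·log(r) = 3·log(4) = 4.1589. ✓

I(r) ≈ 4.1589.


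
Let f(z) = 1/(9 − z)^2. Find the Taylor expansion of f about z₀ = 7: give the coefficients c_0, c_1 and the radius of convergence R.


Let w = z − z₀, so z = z₀ + w.
Then 9 − z = 9 − (z₀ + w) = (9 − z₀) − w = 2 − w.
f(z) = 1/(2 − w)^2 = (1/(2)^2) · (1 − w/(2))^{−2}.
By the binomial series (1−u)^{−2} = Σ_{n≥0} C(n+1, 1) u^n for |u|<1, with u = w/(2):
  c_n = C(n+1, 1) / (2)^(n+2).
  c_0 = 1/(2)^2 = 1/4.
  c_1 = 2/(2)^3 = 1/4.
The series is valid for |w/d| < 1, i.e. |z − z₀| < |d|.
Radius of convergence: R = |9 − z₀| = |2| = 2 (distance from z₀ to the singularity z = 9).

c_0 = 1/4, c_1 = 1/4; R = 2.


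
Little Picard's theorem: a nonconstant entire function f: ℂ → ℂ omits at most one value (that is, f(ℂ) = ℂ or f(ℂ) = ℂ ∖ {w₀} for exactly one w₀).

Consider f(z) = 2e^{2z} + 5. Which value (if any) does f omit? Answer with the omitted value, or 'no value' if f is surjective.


Little Picard bounds the complement of f(ℂ) to at most one point.
e^{2z} is never zero on ℂ, so 2·e^{2z} takes every value in ℂ ∖ {0}. Adding 5 shifts the range to ℂ ∖ {5}. Thus f omits exactly the value 5.

Omitted value: 5.


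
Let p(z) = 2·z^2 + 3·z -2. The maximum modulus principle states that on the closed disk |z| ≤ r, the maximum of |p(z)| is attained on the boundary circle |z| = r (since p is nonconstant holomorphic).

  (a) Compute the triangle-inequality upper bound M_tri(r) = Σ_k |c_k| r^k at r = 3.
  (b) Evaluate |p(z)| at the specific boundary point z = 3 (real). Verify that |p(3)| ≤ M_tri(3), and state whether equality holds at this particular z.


Coefficients: c_0 = -2, c_1 = 3, c_2 = 2. Radius r = 3.
Part (a). Triangle bound: M_tri(r) = Σ_k |c_k| r^k
  = |-2|·3^0 + |3|·3^1 + |2|·3^2
  = 2 + 9 + 18 = 29.
This bounds M(r) := max_{|z|=r} |p(z)| from above; equality holds iff all terms c_k z^k can be made to align in phase at a single z on |z|=r.
Part (b). At z = 3 (real, on the circle |z| = r):
  p(3) = (-2)·3^0 + (3)·3^1 + (2)·3^2 = 25.
  |p(3)| = 25.
Check: |p(3)| = 25 ≤ 29 = M_tri(3). ✓ Equality does not hold at z = 3 (the coefficients have mixed signs, so the terms do not all align in phase there).

M_tri(3) = 29; |p(3)| = 25; equality at z=3: no.


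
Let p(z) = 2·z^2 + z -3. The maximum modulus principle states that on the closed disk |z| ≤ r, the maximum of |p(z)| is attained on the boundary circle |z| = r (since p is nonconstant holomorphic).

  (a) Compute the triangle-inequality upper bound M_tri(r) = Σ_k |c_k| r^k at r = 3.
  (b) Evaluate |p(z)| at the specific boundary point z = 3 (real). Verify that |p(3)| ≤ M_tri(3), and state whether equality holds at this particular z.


Coefficients: c_0 = -3, c_1 = 1, c_2 = 2. Radius r = 3.
Part (a). Triangle bound: M_tri(r) = Σ_k |c_k| r^k
  = |-3|·3^0 + |1|·3^1 + |2|·3^2
  = 3 + 3 + 18 = 24.
This bounds M(r) := max_{|z|=r} |p(z)| from above; equality holds iff all terms c_k z^k can be made to align in phase at a single z on |z|=r.
Part (b). At z = 3 (real, on the circle |z| = r):
  p(3) = (-3)·3^0 + (1)·3^1 + (2)·3^2 = 18.
  |p(3)| = 18.
Check: |p(3)| = 18 ≤ 24 = M_tri(3). ✓ Equality does not hold at z = 3 (the coefficients have mixed signs, so the terms do not all align in phase there).

M_tri(3) = 24; |p(3)| = 18; equality at z=3: no.


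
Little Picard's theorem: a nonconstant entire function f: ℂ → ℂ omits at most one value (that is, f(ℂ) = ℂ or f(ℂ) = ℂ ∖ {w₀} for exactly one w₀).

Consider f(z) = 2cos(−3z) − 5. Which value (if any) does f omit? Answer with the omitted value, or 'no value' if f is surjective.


Little Picard bounds the complement of f(ℂ) to at most one point.
cos is entire and surjective onto ℂ: for every w ∈ ℂ, cos(ζ) = w has a solution ζ ∈ ℂ (e.g., via the complex inverse arccos). With ζ = −3z this gives z = ζ/(-3). Then 2·cos(−3z) takes every value in 2·ℂ = ℂ, and adding -5 is a bijection of ℂ. So f is surjective and omits no value. (Note: only on the real line is cos bounded by [−1, 1].)

Omitted value: no value.


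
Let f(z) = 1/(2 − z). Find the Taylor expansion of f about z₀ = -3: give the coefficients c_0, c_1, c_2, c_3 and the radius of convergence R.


Let w = z − z₀, so z = z₀ + w.
Then 2 − z = 2 − (z₀ + w) = (2 − z₀) − w = 5 − w.
f(z) = 1/(5 − w) = (1/(5)) · 1/(1 − w/(5)) = Σ_{n≥0} w^n / (5)^(n+1).
So c_n = 1/(5)^(n+1):
  c_0 = 1/(5)^1 = 1/5.
  c_1 = 1/(5)^2 = 1/25.
  c_2 = 1/(5)^3 = 1/125.
  c_3 = 1/(5)^4 = 1/625.
The series is valid for |w/d| < 1, i.e. |z − z₀| < |d|.
Radius of convergence: R = |2 − z₀| = |5| = 5 (distance from z₀ to the singularity z = 2).

c_0 = 1/5, c_1 = 1/25, c_2 = 1/125, c_3 = 1/625; R = 5.


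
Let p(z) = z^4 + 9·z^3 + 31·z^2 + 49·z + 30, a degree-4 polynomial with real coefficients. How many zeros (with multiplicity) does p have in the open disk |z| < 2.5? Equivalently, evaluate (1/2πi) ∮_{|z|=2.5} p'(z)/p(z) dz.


The zeros of p are: -3, (-2 + 1i), (-2 - 1i), -2.
Their magnitudes are: 3, 2.236, 2.236, 2.
Zeros with |z| < R = 2.5: (-2 + 1i), (-2 - 1i), -2.
Count = 3.
By the argument principle, (1/2πi) ∮_{|z|=R} p'(z)/p(z) dz equals exactly this count.

Number of zeros inside |z| < 2.5: 3.


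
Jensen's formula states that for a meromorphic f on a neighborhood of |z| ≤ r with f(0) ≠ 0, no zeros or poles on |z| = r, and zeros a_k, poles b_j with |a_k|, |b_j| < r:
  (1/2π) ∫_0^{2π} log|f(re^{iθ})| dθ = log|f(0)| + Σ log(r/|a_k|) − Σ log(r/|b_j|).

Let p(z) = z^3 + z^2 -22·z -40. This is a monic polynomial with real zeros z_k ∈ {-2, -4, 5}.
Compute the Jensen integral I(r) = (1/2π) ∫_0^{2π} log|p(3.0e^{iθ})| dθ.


Zeros: -4, -2, 5; r = 3.0.
Inside |z| < r: -2. Outside (|z| ≥ r): -4, 5.
p(0) = -40, so log|p(0)| = log(40) = 3.6889.
Apply Jensen: I(r) = log|p(0)| + Σ_k log(r/|z_k|), summed over zeros inside |z| < r.
  log(r/|z_k|) for z_k = -2: log(3.0/2) = 0.4055
  Outside zeros (-4, 5) contribute nothing to the Jensen sum.
Sum over inside zeros: 0.4055.
I(r) = log|p(0)| + (inside sum) = 3.6889 + 0.4055 = 4.0943.
Note: since some zeros are outside |z| ≤ r, the simplified n·log(r) form does NOT apply — only the inside zeros contribute.

I(r) ≈ 4.0943.


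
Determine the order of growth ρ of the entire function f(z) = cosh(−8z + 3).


cosh(w) is a linear combination of e^{iw} and e^{−iw} (or e^w, e^{−w} in the hyperbolic case), so |cosh(w)| ≤ e^{|w|}. With w = −8z + 3, |w| ≤ 8|z| + 3 = 8r + 3 on |z| = r, giving M(r) ≤ e^{8r + 3}, so ρ ≤ 1. On a suitable ray (z = it for sin/cos; z = t for sinh/cosh, t real → ∞), |cosh(−8z + 3)| grows like e^{8|t|}/2, so ρ ≥ 1. Hence ρ = 1.
Therefore ρ = 1.

Order ρ = 1.


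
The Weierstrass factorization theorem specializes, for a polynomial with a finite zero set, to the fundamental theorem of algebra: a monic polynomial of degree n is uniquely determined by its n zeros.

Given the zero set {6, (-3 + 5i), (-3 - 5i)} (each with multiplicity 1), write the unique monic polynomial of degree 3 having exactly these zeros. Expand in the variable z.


The polynomial is p(z) = ∏_{α ∈ S} (z − α), where S = {6, (-3 + 5i), (-3 - 5i)}.
Expanding the product yields: p(z) = z^3 -2·z -204.
Note conjugate pairs combine to real quadratics: (z − (-3+5i))(z − (-3−5i)) = z² + 6z + 34.
The resulting polynomial has degree 3 and real coefficients as required.

p(z) = z^3 -2·z -204.


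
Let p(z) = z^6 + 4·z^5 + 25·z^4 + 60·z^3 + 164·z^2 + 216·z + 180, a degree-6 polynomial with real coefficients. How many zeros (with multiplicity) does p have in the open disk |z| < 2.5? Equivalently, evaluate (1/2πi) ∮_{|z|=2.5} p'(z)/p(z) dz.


The zeros of p are: (-1 + 3i), (-1 - 3i), (0 + 3i), (0 - 3i), (-1 + 1i), (-1 - 1i).
Their magnitudes are: 3.162, 3.162, 3, 3, 1.414, 1.414.
Zeros with |z| < R = 2.5: (-1 + 1i), (-1 - 1i).
Count = 2.
By the argument principle, (1/2πi) ∮_{|z|=R} p'(z)/p(z) dz equals exactly this count.

Number of zeros inside |z| < 2.5: 2.


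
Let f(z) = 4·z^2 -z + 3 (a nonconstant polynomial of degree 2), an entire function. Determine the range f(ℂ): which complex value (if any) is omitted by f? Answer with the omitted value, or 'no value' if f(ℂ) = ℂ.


Little Picard bounds the complement of f(ℂ) to at most one point.
For every w ∈ ℂ, the equation p(z) − w = 0 is a nonconstant polynomial in z and hence has at least one root by the fundamental theorem of algebra. So p is surjective onto ℂ, omitting no value.

Omitted value: no value.


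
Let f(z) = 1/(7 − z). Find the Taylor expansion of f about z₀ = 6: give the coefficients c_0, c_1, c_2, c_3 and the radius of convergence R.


Let w = z − z₀, so z = z₀ + w.
Then 7 − z = 7 − (z₀ + w) = (7 − z₀) − w = 1 − w.
f(z) = 1/(1 − w) = (1/(1)) · 1/(1 − w/(1)) = Σ_{n≥0} w^n / (1)^(n+1).
So c_n = 1/(1)^(n+1):
  c_0 = 1/(1)^1 = 1.
  c_1 = 1/(1)^2 = 1.
  c_2 = 1/(1)^3 = 1.
  c_3 = 1/(1)^4 = 1.
The series is valid for |w/d| < 1, i.e. |z − z₀| < |d|.
Radius of convergence: R = |7 − z₀| = |1| = 1 (distance from z₀ to the singularity z = 7).

c_0 = 1, c_1 = 1, c_2 = 1, c_3 = 1; R = 1.


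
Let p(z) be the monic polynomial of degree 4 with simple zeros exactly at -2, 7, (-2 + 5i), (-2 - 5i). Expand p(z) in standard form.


The polynomial is p(z) = ∏_{α ∈ S} (z − α), where S = {-2, 7, (-2 + 5i), (-2 - 5i)}.
Expanding the product yields: p(z) = z^4 -z^3 -5·z^2 -201·z -406.
Note conjugate pairs combine to real quadratics: (z − (-2+5i))(z − (-2−5i)) = z² + 4z + 29.
The resulting polynomial has degree 4 and real coefficients as required.

p(z) = z^4 -z^3 -5·z^2 -201·z -406.


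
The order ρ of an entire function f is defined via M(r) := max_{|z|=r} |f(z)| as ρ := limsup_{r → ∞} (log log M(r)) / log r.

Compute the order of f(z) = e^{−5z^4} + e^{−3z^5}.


Each summand is entire of order 4 and 5 respectively (as in the single-exponential case). The order of a sum is at most the max of the orders, so ρ ≤ 5. For the lower bound: on |z|=r choose arg z so that -3z^5 is real positive; then |e^{-3z^5}| = e^{3r^5} while |e^{-5z^4}| ≤ e^{5r^4} = o(e^{3r^5}). So |f| ≥ e^{3r^5}(1 − o(1)) and ρ ≥ 5. Hence ρ = max(4, 5) = 5.
Therefore ρ = 5.

Order ρ = 5.


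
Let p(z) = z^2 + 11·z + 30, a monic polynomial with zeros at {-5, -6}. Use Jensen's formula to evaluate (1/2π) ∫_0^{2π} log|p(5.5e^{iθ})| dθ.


Zeros: -6, -5; r = 5.5.
Inside |z| < r: -5. Outside (|z| ≥ r): -6.
p(0) = 30, so log|p(0)| = log(30) = 3.4012.
Apply Jensen: I(r) = log|p(0)| + Σ_k log(r/|z_k|), summed over zeros inside |z| < r.
  log(r/|z_k|) for z_k = -5: log(5.5/5) = 0.0953
  Outside zeros (-6) contribute nothing to the Jensen sum.
Sum over inside zeros: 0.0953.
I(r) = log|p(0)| + (inside sum) = 3.4012 + 0.0953 = 3.4965.
Note: since some zeros are outside |z| ≤ r, the simplified n·log(r) form does NOT apply — only the inside zeros contribute.

I(r) ≈ 3.4965.


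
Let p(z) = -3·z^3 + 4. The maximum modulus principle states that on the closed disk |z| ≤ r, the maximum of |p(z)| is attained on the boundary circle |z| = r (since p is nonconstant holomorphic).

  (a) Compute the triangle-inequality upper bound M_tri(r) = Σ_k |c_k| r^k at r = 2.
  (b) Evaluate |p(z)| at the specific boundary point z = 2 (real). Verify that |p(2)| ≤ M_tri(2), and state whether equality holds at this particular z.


Coefficients: c_0 = 4, c_1 = 0, c_2 = 0, c_3 = -3. Radius r = 2.
Part (a). Triangle bound: M_tri(r) = Σ_k |c_k| r^k
  = |4|·2^0 + |0|·2^1 + |0|·2^2 + |-3|·2^3
  = 4 + 0 + 0 + 24 = 28.
This bounds M(r) := max_{|z|=r} |p(z)| from above; equality holds iff all terms c_k z^k can be made to align in phase at a single z on |z|=r.
Part (b). At z = 2 (real, on the circle |z| = r):
  p(2) = (4)·2^0 + (0)·2^1 + (0)·2^2 + (-3)·2^3 = -20.
  |p(2)| = 20.
Check: |p(2)| = 20 ≤ 28 = M_tri(2). ✓ Equality does not hold at z = 2 (the coefficients have mixed signs, so the terms do not all align in phase there).

M_tri(2) = 28; |p(2)| = 20; equality at z=2: no.


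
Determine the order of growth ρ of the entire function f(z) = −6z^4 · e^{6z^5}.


M(r) = max_{|z|=r} |-6|·|z|^4·|e^{6z^5}| = 6·r^4 · e^{6r^5} (the factors attain their maxima compatibly on |z|=r). Then log M(r) = log 6 + 4·log r + 6r^5, dominated by the last term, so log log M(r) ~ 5·log r. The polynomial factor -6z^4 contributes only a log r term and does not affect the order. ρ = 5.
Therefore ρ = 5.

Order ρ = 5.


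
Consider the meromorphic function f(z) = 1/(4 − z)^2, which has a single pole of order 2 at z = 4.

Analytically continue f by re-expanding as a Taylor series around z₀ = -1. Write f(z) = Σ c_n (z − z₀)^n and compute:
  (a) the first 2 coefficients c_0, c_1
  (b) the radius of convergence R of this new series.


Let w = z − z₀, so z = z₀ + w.
Then 4 − z = 4 − (z₀ + w) = (4 − z₀) − w = 5 − w.
f(z) = 1/(5 − w)^2 = (1/(5)^2) · (1 − w/(5))^{−2}.
By the binomial series (1−u)^{−2} = Σ_{n≥0} C(n+1, 1) u^n for |u|<1, with u = w/(5):
  c_n = C(n+1, 1) / (5)^(n+2).
  c_0 = 1/(5)^2 = 1/25.
  c_1 = 2/(5)^3 = 2/125.
The series is valid for |w/d| < 1, i.e. |z − z₀| < |d|.
Radius of convergence: R = |4 − z₀| = |5| = 5 (distance from z₀ to the singularity z = 4).

c_0 = 1/25, c_1 = 2/125; R = 5.


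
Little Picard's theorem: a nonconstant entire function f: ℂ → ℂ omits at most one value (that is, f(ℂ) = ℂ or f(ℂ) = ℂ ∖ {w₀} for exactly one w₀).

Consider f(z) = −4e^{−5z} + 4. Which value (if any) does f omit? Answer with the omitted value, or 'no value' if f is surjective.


Little Picard bounds the complement of f(ℂ) to at most one point.
e^{−5z} is never zero on ℂ, so -4·e^{−5z} takes every value in ℂ ∖ {0}. Adding 4 shifts the range to ℂ ∖ {4}. Thus f omits exactly the value 4.

Omitted value: 4.


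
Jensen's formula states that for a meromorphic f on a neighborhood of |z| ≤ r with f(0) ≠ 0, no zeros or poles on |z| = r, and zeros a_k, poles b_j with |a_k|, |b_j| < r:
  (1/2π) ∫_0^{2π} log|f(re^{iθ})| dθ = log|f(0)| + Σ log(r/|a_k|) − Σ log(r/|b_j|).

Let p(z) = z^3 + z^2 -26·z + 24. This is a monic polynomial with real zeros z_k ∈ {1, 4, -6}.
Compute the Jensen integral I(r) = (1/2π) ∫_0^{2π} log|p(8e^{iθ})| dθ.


Zeros: -6, 1, 4; r = 8.
Inside |z| < r: -6, 1, 4. Outside (|z| ≥ r): ∅.
p(0) = 24, so log|p(0)| = log(24) = 3.1781.
Apply Jensen: I(r) = log|p(0)| + Σ_k log(r/|z_k|), summed over zeros inside |z| < r.
  log(r/|z_k|) for z_k = 1: log(8/1) = 2.0794
  log(r/|z_k|) for z_k = 4: log(8/4) = 0.6931
  log(r/|z_k|) for z_k = -6: log(8/6) = 0.2877
Sum over inside zeros: 3.0603.
I(r) = log|p(0)| + (inside sum) = 3.1781 + 3.0603 = 6.2383.
Closed form (all zeros inside, monic): I(r) = n·log(r) = 3·log(8) = 6.2383. ✓

I(r) ≈ 6.2383.


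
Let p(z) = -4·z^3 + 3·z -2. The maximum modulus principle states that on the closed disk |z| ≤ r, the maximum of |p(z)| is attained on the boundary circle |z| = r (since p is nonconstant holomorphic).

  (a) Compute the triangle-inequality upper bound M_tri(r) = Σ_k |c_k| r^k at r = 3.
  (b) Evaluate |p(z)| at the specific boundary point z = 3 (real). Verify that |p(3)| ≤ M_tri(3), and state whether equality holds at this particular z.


Coefficients: c_0 = -2, c_1 = 3, c_2 = 0, c_3 = -4. Radius r = 3.
Part (a). Triangle bound: M_tri(r) = Σ_k |c_k| r^k
  = |-2|·3^0 + |3|·3^1 + |0|·3^2 + |-4|·3^3
  = 2 + 9 + 0 + 108 = 119.
This bounds M(r) := max_{|z|=r} |p(z)| from above; equality holds iff all terms c_k z^k can be made to align in phase at a single z on |z|=r.
Part (b). At z = 3 (real, on the circle |z| = r):
  p(3) = (-2)·3^0 + (3)·3^1 + (0)·3^2 + (-4)·3^3 = -101.
  |p(3)| = 101.
Check: |p(3)| = 101 ≤ 119 = M_tri(3). ✓ Equality does not hold at z = 3 (the coefficients have mixed signs, so the terms do not all align in phase there).

M_tri(3) = 119; |p(3)| = 101; equality at z=3: no.


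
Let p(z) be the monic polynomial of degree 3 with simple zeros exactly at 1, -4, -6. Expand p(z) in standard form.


The polynomial is p(z) = ∏_{α ∈ S} (z − α), where S = {1, -4, -6}.
Expanding the product yields: p(z) = z^3 + 9·z^2 + 14·z -24.
The resulting polynomial has degree 3 and real coefficients as required.

p(z) = z^3 + 9·z^2 + 14·z -24.


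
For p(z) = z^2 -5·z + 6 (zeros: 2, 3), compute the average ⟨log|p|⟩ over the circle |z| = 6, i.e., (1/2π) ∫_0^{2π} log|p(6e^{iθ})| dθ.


Zeros: 2, 3; r = 6.
Inside |z| < r: 2, 3. Outside (|z| ≥ r): ∅.
p(0) = 6, so log|p(0)| = log(6) = 1.7918.
Apply Jensen: I(r) = log|p(0)| + Σ_k log(r/|z_k|), summed over zeros inside |z| < r.
  log(r/|z_k|) for z_k = 2: log(6/2) = 1.0986
  log(r/|z_k|) for z_k = 3: log(6/3) = 0.6931
Sum over inside zeros: 1.7918.
I(r) = log|p(0)| + (inside sum) = 1.7918 + 1.7918 = 3.5835.
Closed form (all zeros inside, monic): I(r) = n·log(r) = 2·log(6) = 3.5835. ✓

I(r) ≈ 3.5835.


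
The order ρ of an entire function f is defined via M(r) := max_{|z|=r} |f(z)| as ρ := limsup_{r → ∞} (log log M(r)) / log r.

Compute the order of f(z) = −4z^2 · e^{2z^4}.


M(r) = max_{|z|=r} |-4|·|z|^2·|e^{2z^4}| = 4·r^2 · e^{2r^4} (the factors attain their maxima compatibly on |z|=r). Then log M(r) = log 4 + 2·log r + 2r^4, dominated by the last term, so log log M(r) ~ 4·log r. The polynomial factor -4z^2 contributes only a log r term and does not affect the order. ρ = 4.
Therefore ρ = 4.

Order ρ = 4.


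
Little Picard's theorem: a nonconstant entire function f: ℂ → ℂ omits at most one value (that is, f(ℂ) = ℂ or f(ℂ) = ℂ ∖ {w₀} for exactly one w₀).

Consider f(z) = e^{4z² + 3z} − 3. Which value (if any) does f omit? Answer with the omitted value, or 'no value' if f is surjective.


Little Picard bounds the complement of f(ℂ) to at most one point.
The exponent g(z) = 4z² + 3z is a nonconstant polynomial, hence surjective onto ℂ. So e^{g(z)} takes every value in {e^w : w ∈ ℂ} = ℂ ∖ {0}. Adding -3 shifts the range to ℂ ∖ {-3}. f omits exactly -3.

Omitted value: -3.


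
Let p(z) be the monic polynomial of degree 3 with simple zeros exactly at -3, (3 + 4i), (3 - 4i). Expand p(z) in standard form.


The polynomial is p(z) = ∏_{α ∈ S} (z − α), where S = {-3, (3 + 4i), (3 - 4i)}.
Expanding the product yields: p(z) = z^3 -3·z^2 + 7·z + 75.
Note conjugate pairs combine to real quadratics: (z − (3+4i))(z − (3−4i)) = z² − 6z + 25.
The resulting polynomial has degree 3 and real coefficients as required.

p(z) = z^3 -3·z^2 + 7·z + 75.


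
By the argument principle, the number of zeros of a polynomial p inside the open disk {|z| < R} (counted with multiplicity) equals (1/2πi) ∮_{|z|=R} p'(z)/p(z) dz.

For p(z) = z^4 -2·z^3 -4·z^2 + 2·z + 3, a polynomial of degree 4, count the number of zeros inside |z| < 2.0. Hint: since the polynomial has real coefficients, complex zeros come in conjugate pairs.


The zeros of p are: -1, 1, -1, 3.
Their magnitudes are: 1, 1, 1, 3.
Zeros with |z| < R = 2.0: -1, 1, -1.
Count = 3.
By the argument principle, (1/2πi) ∮_{|z|=R} p'(z)/p(z) dz equals exactly this count.

Number of zeros inside |z| < 2.0: 3.


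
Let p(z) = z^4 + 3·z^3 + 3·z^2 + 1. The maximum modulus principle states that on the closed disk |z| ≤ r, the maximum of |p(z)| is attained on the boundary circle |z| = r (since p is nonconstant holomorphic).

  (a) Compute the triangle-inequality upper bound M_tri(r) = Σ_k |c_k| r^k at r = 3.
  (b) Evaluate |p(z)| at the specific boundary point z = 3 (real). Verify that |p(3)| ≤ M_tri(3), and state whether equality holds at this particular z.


Coefficients: c_0 = 1, c_1 = 0, c_2 = 3, c_3 = 3, c_4 = 1. Radius r = 3.
Part (a). Triangle bound: M_tri(r) = Σ_k |c_k| r^k
  = |1|·3^0 + |0|·3^1 + |3|·3^2 + |3|·3^3 + |1|·3^4
  = 1 + 0 + 27 + 81 + 81 = 190.
This bounds M(r) := max_{|z|=r} |p(z)| from above; equality holds iff all terms c_k z^k can be made to align in phase at a single z on |z|=r.
Part (b). At z = 3 (real, on the circle |z| = r):
  p(3) = (1)·3^0 + (0)·3^1 + (3)·3^2 + (3)·3^3 + (1)·3^4 = 190.
  |p(3)| = 190.
Since all nonzero coefficients share the same sign, |p(3)| = 190 = M_tri(3); the triangle bound is attained at z = 3, so in fact M(r) = 190.

M_tri(3) = 190; |p(3)| = 190; equality at z=3: yes.


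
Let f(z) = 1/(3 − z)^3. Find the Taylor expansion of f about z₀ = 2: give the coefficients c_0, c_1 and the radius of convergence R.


Let w = z − z₀, so z = z₀ + w.
Then 3 − z = 3 − (z₀ + w) = (3 − z₀) − w = 1 − w.
f(z) = 1/(1 − w)^3 = (1/(1)^3) · (1 − w/(1))^{−3}.
By the binomial series (1−u)^{−3} = Σ_{n≥0} C(n+2, 2) u^n for |u|<1, with u = w/(1):
  c_n = C(n+2, 2) / (1)^(n+3).
  c_0 = 1/(1)^3 = 1.
  c_1 = 3/(1)^4 = 3.
The series is valid for |w/d| < 1, i.e. |z − z₀| < |d|.
Radius of convergence: R = |3 − z₀| = |1| = 1 (distance from z₀ to the singularity z = 3).

c_0 = 1, c_1 = 3; R = 1.


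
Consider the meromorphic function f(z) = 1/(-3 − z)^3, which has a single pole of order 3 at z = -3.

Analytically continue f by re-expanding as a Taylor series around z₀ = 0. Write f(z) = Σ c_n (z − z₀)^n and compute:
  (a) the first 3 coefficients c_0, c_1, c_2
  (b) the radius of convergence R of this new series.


Let w = z − z₀, so z = z₀ + w.
Then -3 − z = -3 − (z₀ + w) = (-3 − z₀) − w = -3 − w.
f(z) = 1/(-3 − w)^3 = (1/(-3)^3) · (1 − w/(-3))^{−3}.
By the binomial series (1−u)^{−3} = Σ_{n≥0} C(n+2, 2) u^n for |u|<1, with u = w/(-3):
  c_n = C(n+2, 2) / (-3)^(n+3).
  c_0 = 1/(-3)^3 = -1/27.
  c_1 = 3/(-3)^4 = 1/27.
  c_2 = 6/(-3)^5 = -2/81.
The series is valid for |w/d| < 1, i.e. |z − z₀| < |d|.
Radius of convergence: R = |-3 − z₀| = |-3| = 3 (distance from z₀ to the singularity z = -3).

c_0 = -1/27, c_1 = 1/27, c_2 = -2/81; R = 3.


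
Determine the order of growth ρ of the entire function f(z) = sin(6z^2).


Write sin(w) = (e^{iw} ± e^{−iw})/(2 or 2i), so |sin(w)| ≤ e^{|w|}. With w = 6z^2, |w| ≤ 6r^2 + 0 on |z|=r, giving M(r) ≤ e^{6r^2 + 0} and ρ ≤ 2. For the lower bound, choose z on |z|=r with 6z^2 purely imaginary of modulus 6r^2; then |sin(6z^2)| grows like e^{6r^2}/2, so ρ ≥ 2. Hence ρ = 2.
Therefore ρ = 2.

Order ρ = 2.


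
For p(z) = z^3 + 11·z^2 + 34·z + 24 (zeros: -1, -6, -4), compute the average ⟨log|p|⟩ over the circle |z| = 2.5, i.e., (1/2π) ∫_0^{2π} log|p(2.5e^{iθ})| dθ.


Zeros: -6, -4, -1; r = 2.5.
Inside |z| < r: -1. Outside (|z| ≥ r): -6, -4.
p(0) = 24, so log|p(0)| = log(24) = 3.1781.
Apply Jensen: I(r) = log|p(0)| + Σ_k log(r/|z_k|), summed over zeros inside |z| < r.
  log(r/|z_k|) for z_k = -1: log(2.5/1) = 0.9163
  Outside zeros (-6, -4) contribute nothing to the Jensen sum.
Sum over inside zeros: 0.9163.
I(r) = log|p(0)| + (inside sum) = 3.1781 + 0.9163 = 4.0943.
Note: since some zeros are outside |z| ≤ r, the simplified n·log(r) form does NOT apply — only the inside zeros contribute.

I(r) ≈ 4.0943.


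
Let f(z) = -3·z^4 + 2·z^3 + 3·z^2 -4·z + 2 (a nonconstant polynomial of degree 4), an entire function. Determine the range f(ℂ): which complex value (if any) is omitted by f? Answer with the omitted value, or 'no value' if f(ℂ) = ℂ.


Little Picard bounds the complement of f(ℂ) to at most one point.
For every w ∈ ℂ, the equation p(z) − w = 0 is a nonconstant polynomial in z and hence has at least one root by the fundamental theorem of algebra. So p is surjective onto ℂ, omitting no value.

Omitted value: no value.


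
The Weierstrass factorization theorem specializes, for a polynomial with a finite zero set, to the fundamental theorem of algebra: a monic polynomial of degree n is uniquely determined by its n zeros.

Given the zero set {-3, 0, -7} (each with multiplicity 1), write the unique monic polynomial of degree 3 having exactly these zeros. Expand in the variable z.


The polynomial is p(z) = ∏_{α ∈ S} (z − α), where S = {-3, 0, -7}.
Expanding the product yields: p(z) = z^3 + 10·z^2 + 21·z.
The resulting polynomial has degree 3 and real coefficients as required.

p(z) = z^3 + 10·z^2 + 21·z.


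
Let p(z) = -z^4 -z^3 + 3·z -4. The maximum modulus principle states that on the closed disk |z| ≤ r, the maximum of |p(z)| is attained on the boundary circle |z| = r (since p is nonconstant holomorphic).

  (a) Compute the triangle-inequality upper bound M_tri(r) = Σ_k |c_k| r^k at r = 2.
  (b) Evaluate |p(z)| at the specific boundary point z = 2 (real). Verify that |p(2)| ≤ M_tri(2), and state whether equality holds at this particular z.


Coefficients: c_0 = -4, c_1 = 3, c_2 = 0, c_3 = -1, c_4 = -1. Radius r = 2.
Part (a). Triangle bound: M_tri(r) = Σ_k |c_k| r^k
  = |-4|·2^0 + |3|·2^1 + |0|·2^2 + |-1|·2^3 + |-1|·2^4
  = 4 + 6 + 0 + 8 + 16 = 34.
This bounds M(r) := max_{|z|=r} |p(z)| from above; equality holds iff all terms c_k z^k can be made to align in phase at a single z on |z|=r.
Part (b). At z = 2 (real, on the circle |z| = r):
  p(2) = (-4)·2^0 + (3)·2^1 + (0)·2^2 + (-1)·2^3 + (-1)·2^4 = -22.
  |p(2)| = 22.
Check: |p(2)| = 22 ≤ 34 = M_tri(2). ✓ Equality does not hold at z = 2 (the coefficients have mixed signs, so the terms do not all align in phase there).

M_tri(2) = 34; |p(2)| = 22; equality at z=2: no.


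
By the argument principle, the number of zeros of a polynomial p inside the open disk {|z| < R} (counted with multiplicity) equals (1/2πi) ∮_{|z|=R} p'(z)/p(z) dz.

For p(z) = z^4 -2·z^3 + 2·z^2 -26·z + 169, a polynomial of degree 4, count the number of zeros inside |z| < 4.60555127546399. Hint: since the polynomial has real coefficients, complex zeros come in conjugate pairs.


The zeros of p are: (-2 + 3i), (-2 - 3i), (3 + 2i), (3 - 2i).
Their magnitudes are: 3.606, 3.606, 3.606, 3.606.
Zeros with |z| < R = 4.60555127546399: (-2 + 3i), (-2 - 3i), (3 + 2i), (3 - 2i).
Count = 4.
By the argument principle, (1/2πi) ∮_{|z|=R} p'(z)/p(z) dz equals exactly this count.

Number of zeros inside |z| < 4.60555127546399: 4.


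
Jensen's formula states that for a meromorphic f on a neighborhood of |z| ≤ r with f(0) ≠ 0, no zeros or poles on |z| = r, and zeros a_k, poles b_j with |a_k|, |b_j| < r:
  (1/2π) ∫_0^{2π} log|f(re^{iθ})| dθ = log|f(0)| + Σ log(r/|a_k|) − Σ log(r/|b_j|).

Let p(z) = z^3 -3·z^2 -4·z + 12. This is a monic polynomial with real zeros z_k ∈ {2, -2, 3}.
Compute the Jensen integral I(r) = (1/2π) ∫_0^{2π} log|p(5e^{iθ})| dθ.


Zeros: -2, 2, 3; r = 5.
Inside |z| < r: -2, 2, 3. Outside (|z| ≥ r): ∅.
p(0) = 12, so log|p(0)| = log(12) = 2.4849.
Apply Jensen: I(r) = log|p(0)| + Σ_k log(r/|z_k|), summed over zeros inside |z| < r.
  log(r/|z_k|) for z_k = 2: log(5/2) = 0.9163
  log(r/|z_k|) for z_k = -2: log(5/2) = 0.9163
  log(r/|z_k|) for z_k = 3: log(5/3) = 0.5108
Sum over inside zeros: 2.3434.
I(r) = log|p(0)| + (inside sum) = 2.4849 + 2.3434 = 4.8283.
Closed form (all zeros inside, monic): I(r) = n·log(r) = 3·log(5) = 4.8283. ✓

I(r) ≈ 4.8283.


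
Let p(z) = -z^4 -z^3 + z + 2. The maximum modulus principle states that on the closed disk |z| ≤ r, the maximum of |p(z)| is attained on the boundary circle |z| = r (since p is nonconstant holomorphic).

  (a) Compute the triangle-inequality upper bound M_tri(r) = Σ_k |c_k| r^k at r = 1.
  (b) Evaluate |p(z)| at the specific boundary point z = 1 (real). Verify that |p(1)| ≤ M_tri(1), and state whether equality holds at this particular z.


Coefficients: c_0 = 2, c_1 = 1, c_2 = 0, c_3 = -1, c_4 = -1. Radius r = 1.
Part (a). Triangle bound: M_tri(r) = Σ_k |c_k| r^k
  = |2|·1^0 + |1|·1^1 + |0|·1^2 + |-1|·1^3 + |-1|·1^4
  = 2 + 1 + 0 + 1 + 1 = 5.
This bounds M(r) := max_{|z|=r} |p(z)| from above; equality holds iff all terms c_k z^k can be made to align in phase at a single z on |z|=r.
Part (b). At z = 1 (real, on the circle |z| = r):
  p(1) = (2)·1^0 + (1)·1^1 + (0)·1^2 + (-1)·1^3 + (-1)·1^4 = 1.
  |p(1)| = 1.
Check: |p(1)| = 1 ≤ 5 = M_tri(1). ✓ Equality does not hold at z = 1 (the coefficients have mixed signs, so the terms do not all align in phase there).

M_tri(1) = 5; |p(1)| = 1; equality at z=1: no.


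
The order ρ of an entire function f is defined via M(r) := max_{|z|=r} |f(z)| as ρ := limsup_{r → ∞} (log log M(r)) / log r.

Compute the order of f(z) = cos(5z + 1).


cos(w) is a linear combination of e^{iw} and e^{−iw} (or e^w, e^{−w} in the hyperbolic case), so |cos(w)| ≤ e^{|w|}. With w = 5z + 1, |w| ≤ 5|z| + 1 = 5r + 1 on |z| = r, giving M(r) ≤ e^{5r + 1}, so ρ ≤ 1. On a suitable ray (z = it for sin/cos; z = t for sinh/cosh, t real → ∞), |cos(5z + 1)| grows like e^{5|t|}/2, so ρ ≥ 1. Hence ρ = 1.
Therefore ρ = 1.

Order ρ = 1.


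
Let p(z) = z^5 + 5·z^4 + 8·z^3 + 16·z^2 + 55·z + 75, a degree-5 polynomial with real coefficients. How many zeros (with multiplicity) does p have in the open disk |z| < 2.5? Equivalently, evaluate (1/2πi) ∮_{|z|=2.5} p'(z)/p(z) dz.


The zeros of p are: (-2 + 1i), (-2 - 1i), (1 + 2i), (1 - 2i), -3.
Their magnitudes are: 2.236, 2.236, 2.236, 2.236, 3.
Zeros with |z| < R = 2.5: (-2 + 1i), (-2 - 1i), (1 + 2i), (1 - 2i).
Count = 4.
By the argument principle, (1/2πi) ∮_{|z|=R} p'(z)/p(z) dz equals exactly this count.

Number of zeros inside |z| < 2.5: 4.
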